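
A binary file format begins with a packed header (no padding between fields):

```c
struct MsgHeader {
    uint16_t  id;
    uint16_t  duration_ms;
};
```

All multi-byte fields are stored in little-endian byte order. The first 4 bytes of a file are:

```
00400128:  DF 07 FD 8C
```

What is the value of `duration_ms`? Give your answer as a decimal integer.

36093

`duration_ms` follows `id` (2 bytes), so it starts at byte offset 2 and occupies 2 bytes.
Bytes at offsets 2..3: FD 8C.
In little-endian order the low byte comes first in memory.
Reassemble most-significant byte first: 8C FD → 0x8CFD.
0x8CFD = 36093.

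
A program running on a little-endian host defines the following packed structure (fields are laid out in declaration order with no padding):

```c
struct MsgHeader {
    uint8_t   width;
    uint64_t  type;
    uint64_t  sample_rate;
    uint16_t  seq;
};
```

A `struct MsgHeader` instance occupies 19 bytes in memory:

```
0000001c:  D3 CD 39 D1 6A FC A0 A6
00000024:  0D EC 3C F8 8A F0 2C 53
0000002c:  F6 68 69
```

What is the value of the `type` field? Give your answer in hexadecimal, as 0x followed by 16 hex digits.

0x0DA6A0FC6AD139CD

`type` follows `width` (1 byte), so it starts at byte offset 1 and occupies 8 bytes.
Bytes at offsets 1..8: CD 39 D1 6A FC A0 A6 0D.
Little-endian: lowest address holds the least-significant byte.
Reassemble most-significant byte first: 0D A6 A0 FC 6A D1 39 CD → 0x0DA6A0FC6AD139CD.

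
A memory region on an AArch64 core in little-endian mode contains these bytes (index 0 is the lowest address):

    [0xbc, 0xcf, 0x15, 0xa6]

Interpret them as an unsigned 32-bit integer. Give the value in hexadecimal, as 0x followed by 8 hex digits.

Little-endian stores the least-significant byte at the lowest address.
Reassemble most-significant byte first: A6 15 CF BC → 0xA615CFBC.

0xA615CFBC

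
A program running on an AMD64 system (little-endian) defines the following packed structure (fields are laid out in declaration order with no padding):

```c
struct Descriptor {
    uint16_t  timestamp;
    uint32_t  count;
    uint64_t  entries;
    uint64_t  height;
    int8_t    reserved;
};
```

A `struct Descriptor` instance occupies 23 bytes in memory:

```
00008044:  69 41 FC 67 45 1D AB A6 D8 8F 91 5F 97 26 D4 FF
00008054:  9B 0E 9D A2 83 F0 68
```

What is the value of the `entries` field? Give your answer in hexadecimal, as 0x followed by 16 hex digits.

`entries` follows `timestamp` (2 B), `count` (4 B), so it starts at offset 2 + 4 = 6 and occupies 8 bytes.
Bytes at offsets 6..13: AB A6 D8 8F 91 5F 97 26.
Little-endian: lowest address holds the least-significant byte.
Reassemble most-significant byte first: 26 97 5F 91 8F D8 A6 AB → 0x26975F918FD8A6AB.

0x26975F918FD8A6AB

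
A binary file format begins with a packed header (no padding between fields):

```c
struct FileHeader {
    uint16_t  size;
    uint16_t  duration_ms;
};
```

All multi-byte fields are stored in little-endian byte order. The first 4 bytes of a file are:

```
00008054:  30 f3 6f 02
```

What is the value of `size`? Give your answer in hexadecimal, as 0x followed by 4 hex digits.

0xF330

`size` is the first field, at byte offset 0, occupying 2 bytes.
Bytes at offsets 0..1: 30 F3.
Little-endian stores the least-significant byte at the lowest address.
Reassemble most-significant byte first: F3 30 → 0xF330.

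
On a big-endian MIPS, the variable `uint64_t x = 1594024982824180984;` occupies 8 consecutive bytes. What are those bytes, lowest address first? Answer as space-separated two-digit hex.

16 1F 1D 46 C0 55 5C F8

1594024982824180984 in hexadecimal, padded to 64 bits, is 0x161F1D46C0555CF8.
Split into bytes (most-significant first): 16 1F 1D 46 C0 55 5C F8.
Big-endian stores the most-significant byte at the lowest address.
So the memory order matches the most-significant-first order: 16 1F 1D 46 C0 55 5C F8.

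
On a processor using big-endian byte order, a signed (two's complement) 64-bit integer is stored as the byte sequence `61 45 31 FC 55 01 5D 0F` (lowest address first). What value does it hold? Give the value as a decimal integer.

Big-endian stores the most-significant byte at the lowest address.
The bytes are already most-significant first: 0x614531FC55015D0F.
0x614531FC55015D0F = 7009063354899717391.

7009063354899717391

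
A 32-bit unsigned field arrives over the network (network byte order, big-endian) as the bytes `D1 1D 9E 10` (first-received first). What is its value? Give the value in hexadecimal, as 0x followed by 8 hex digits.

0xD11D9E10

In big-endian order the high byte comes first in memory.
The bytes are already most-significant first: 0xD11D9E10.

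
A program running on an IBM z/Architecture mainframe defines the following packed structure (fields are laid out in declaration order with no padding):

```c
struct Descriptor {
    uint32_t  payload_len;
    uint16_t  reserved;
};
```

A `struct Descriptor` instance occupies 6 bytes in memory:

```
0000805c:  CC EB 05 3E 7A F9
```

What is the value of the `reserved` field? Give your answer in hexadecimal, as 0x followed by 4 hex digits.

`reserved` follows `payload_len` (4 bytes), so it starts at byte offset 4 and occupies 2 bytes.
Bytes at offsets 4..5: 7A F9.
Big-endian: lowest address holds the most-significant byte.
The bytes are already most-significant first: 0x7AF9.

0x7AF9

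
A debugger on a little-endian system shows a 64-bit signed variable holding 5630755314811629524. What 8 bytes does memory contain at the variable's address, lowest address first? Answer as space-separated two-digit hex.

5630755314811629524 in hexadecimal, padded to 64 bits, is 0x4E247620347D6FD4.
Split into bytes (most-significant first): 4E 24 76 20 34 7D 6F D4.
In little-endian order the low byte comes first in memory.
So at ascending addresses the bytes are D4 6F 7D 34 20 76 24 4E.

D4 6F 7D 34 20 76 24 4E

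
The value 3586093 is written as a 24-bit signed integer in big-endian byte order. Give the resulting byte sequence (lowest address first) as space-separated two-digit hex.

3586093 in hexadecimal, padded to 24 bits, is 0x36B82D.
Split into bytes (most-significant first): 36 B8 2D.
Big-endian: lowest address holds the most-significant byte.
So the memory order matches the most-significant-first order: 36 B8 2D.

36 B8 2D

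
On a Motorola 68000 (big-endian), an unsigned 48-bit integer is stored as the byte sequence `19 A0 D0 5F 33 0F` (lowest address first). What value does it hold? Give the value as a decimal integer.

Big-endian stores the most-significant byte at the lowest address.
The bytes are already most-significant first: 0x19A0D05F330F.
0x19A0D05F330F = 28178481361679.

28178481361679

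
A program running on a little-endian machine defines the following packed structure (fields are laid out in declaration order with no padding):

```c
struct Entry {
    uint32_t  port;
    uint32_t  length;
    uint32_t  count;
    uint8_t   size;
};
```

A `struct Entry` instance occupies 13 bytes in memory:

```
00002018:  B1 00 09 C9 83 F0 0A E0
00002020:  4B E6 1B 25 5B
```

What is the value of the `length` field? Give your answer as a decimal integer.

`length` follows `port` (4 bytes), so it starts at byte offset 4 and occupies 4 bytes.
Bytes at offsets 4..7: 83 F0 0A E0.
In little-endian order the low byte comes first in memory.
Reassemble most-significant byte first: E0 0A F0 83 → 0xE00AF083.
0xE00AF083 = 3758813315.

3758813315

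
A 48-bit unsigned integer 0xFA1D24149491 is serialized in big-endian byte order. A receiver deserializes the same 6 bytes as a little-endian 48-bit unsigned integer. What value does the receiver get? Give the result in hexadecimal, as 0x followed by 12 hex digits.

Stored big-endian, the bytes at ascending addresses are FA 1D 24 14 94 91.
Read back as little-endian, the first byte is least significant, giving 0x919414241DFA.

0x919414241DFA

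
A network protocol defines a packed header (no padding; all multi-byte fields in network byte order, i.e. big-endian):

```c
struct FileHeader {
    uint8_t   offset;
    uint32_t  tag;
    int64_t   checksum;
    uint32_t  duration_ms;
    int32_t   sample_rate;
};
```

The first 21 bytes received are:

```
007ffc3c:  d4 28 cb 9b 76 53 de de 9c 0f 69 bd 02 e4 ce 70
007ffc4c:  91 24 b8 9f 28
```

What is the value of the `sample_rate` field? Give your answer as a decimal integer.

`sample_rate` follows `offset` (1 B), `tag` (4 B), `checksum` (8 B), `duration_ms` (4 B), so it starts at offset 1 + 4 + 8 + 4 = 17 and occupies 4 bytes.
Bytes at offsets 17..20: 24 B8 9F 28.
Big-endian stores the most-significant byte at the lowest address.
The bytes are already most-significant first: 0x24B89F28.
0x24B89F28 = 616079144.

616079144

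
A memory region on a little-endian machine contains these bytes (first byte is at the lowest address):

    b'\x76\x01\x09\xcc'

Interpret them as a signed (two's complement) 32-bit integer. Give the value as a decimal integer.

In little-endian order the low byte comes first in memory.
Reassemble most-significant byte first: CC 09 01 76 → 0xCC090176.
Top bit is set, so as a signed 32-bit value this is 0xCC090176 − 2^32 = -871825034.

-871825034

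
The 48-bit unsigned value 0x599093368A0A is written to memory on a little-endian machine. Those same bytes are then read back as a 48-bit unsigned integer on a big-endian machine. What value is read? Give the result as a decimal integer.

11588737405017

Stored little-endian, the bytes at ascending addresses are 0A 8A 36 93 90 59.
Read back as big-endian, the last byte is least significant, giving 0x0A8A36939059.
0x0A8A36939059 = 11588737405017.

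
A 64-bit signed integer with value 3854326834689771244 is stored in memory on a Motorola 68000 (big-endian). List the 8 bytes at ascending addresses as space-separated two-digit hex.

3854326834689771244 in hexadecimal, padded to 64 bits, is 0x357D51D5C5F086EC.
Split into bytes (most-significant first): 35 7D 51 D5 C5 F0 86 EC.
Big-endian: lowest address holds the most-significant byte.
So the memory order matches the most-significant-first order: 35 7D 51 D5 C5 F0 86 EC.

35 7D 51 D5 C5 F0 86 EC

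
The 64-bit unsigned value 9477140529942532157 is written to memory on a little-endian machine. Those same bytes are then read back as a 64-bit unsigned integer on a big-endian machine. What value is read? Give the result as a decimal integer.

4436237588362265987

9477140529942532157 in 64-bit hexadecimal is 0x8385911995AE903D.
Stored little-endian, the bytes at ascending addresses are 3D 90 AE 95 19 91 85 83.
Read back as big-endian, the last byte is least significant, giving 0x3D90AE9519918583.
0x3D90AE9519918583 = 4436237588362265987.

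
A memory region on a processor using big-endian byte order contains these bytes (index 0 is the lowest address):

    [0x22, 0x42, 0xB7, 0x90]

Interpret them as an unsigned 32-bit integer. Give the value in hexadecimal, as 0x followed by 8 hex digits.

0x2242B790

In big-endian order the high byte comes first in memory.
The bytes are already most-significant first: 0x2242B790.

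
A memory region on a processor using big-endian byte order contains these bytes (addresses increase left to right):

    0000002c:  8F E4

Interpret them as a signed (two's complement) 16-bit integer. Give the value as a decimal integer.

-28700

Big-endian stores the most-significant byte at the lowest address.
The bytes are already most-significant first: 0x8FE4.
Top bit is set, so as a signed 16-bit value this is 0x8FE4 − 2^16 = -28700.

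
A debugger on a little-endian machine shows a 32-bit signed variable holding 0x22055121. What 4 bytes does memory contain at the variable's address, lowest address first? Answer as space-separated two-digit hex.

21 51 05 22

Split into bytes (most-significant first): 22 05 51 21.
In little-endian order the low byte comes first in memory.
So at ascending addresses the bytes are 21 51 05 22.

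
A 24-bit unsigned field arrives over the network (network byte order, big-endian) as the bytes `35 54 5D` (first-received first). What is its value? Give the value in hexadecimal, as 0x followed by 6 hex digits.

Big-endian stores the most-significant byte at the lowest address.
The bytes are already most-significant first: 0x35545D.

0x35545D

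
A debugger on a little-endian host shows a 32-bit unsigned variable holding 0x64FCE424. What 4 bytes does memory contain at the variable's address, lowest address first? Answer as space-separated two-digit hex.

24 E4 FC 64

Split into bytes (most-significant first): 64 FC E4 24.
In little-endian order the low byte comes first in memory.
So at ascending addresses the bytes are 24 E4 FC 64.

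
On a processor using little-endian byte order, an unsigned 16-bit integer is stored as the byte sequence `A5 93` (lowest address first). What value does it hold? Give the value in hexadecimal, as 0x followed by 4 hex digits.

Little-endian: lowest address holds the least-significant byte.
Reassemble most-significant byte first: 93 A5 → 0x93A5.

0x93A5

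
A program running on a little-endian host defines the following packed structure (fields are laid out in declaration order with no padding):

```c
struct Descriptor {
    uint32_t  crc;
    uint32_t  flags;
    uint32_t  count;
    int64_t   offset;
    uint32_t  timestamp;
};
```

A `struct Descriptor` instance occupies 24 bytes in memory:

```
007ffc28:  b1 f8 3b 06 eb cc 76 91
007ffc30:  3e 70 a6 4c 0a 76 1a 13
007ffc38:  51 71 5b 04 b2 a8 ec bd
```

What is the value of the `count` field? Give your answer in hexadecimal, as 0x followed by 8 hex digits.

0x4CA6703E

`count` follows `crc` (4 B), `flags` (4 B), so it starts at offset 4 + 4 = 8 and occupies 4 bytes.
Bytes at offsets 8..11: 3E 70 A6 4C.
In little-endian order the low byte comes first in memory.
Reassemble most-significant byte first: 4C A6 70 3E → 0x4CA6703E.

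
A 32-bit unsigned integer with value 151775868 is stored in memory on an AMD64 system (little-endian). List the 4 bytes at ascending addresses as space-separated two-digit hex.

151775868 in hexadecimal, padded to 32 bits, is 0x090BEA7C.
Split into bytes (most-significant first): 09 0B EA 7C.
Little-endian: lowest address holds the least-significant byte.
So at ascending addresses the bytes are 7C EA 0B 09.

7C EA 0B 09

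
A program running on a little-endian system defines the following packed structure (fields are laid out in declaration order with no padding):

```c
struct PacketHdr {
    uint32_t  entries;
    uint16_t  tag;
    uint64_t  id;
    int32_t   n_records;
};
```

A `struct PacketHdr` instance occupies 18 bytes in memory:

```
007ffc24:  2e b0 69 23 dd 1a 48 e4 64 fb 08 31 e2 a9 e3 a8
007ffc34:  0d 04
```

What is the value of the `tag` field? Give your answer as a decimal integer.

`tag` follows `entries` (4 bytes), so it starts at byte offset 4 and occupies 2 bytes.
Bytes at offsets 4..5: DD 1A.
Little-endian: lowest address holds the least-significant byte.
Reassemble most-significant byte first: 1A DD → 0x1ADD.
0x1ADD = 6877.

6877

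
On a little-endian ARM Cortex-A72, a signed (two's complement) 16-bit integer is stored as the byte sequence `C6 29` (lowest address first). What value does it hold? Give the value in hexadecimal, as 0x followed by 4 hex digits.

0x29C6

Little-endian stores the least-significant byte at the lowest address.
Reassemble most-significant byte first: 29 C6 → 0x29C6.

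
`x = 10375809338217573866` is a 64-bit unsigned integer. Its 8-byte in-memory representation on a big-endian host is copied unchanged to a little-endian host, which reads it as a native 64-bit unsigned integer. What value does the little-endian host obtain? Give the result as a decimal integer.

10375809338217573866 in 64-bit hexadecimal is 0x8FFE479EA5A3ADEA.
Stored big-endian, the bytes at ascending addresses are 8F FE 47 9E A5 A3 AD EA.
Read back as little-endian, the first byte is least significant, giving 0xEAADA3A59E47FE8F.
0xEAADA3A59E47FE8F = 16910352107566530191.

16910352107566530191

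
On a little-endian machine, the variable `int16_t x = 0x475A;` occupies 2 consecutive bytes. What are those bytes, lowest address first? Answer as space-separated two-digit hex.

5A 47

Split into bytes (most-significant first): 47 5A.
In little-endian order the low byte comes first in memory.
So at ascending addresses the bytes are 5A 47.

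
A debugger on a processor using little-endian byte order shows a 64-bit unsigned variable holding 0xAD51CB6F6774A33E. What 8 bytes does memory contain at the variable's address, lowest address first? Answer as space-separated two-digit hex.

Split into bytes (most-significant first): AD 51 CB 6F 67 74 A3 3E.
Little-endian stores the least-significant byte at the lowest address.
So at ascending addresses the bytes are 3E A3 74 67 6F CB 51 AD.

3E A3 74 67 6F CB 51 AD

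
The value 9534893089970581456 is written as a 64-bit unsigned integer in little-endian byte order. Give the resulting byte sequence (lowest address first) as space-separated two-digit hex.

9534893089970581456 in hexadecimal, padded to 64 bits, is 0x8452BEBF4F05EFD0.
Split into bytes (most-significant first): 84 52 BE BF 4F 05 EF D0.
Little-endian: lowest address holds the least-significant byte.
So at ascending addresses the bytes are D0 EF 05 4F BF BE 52 84.

D0 EF 05 4F BF BE 52 84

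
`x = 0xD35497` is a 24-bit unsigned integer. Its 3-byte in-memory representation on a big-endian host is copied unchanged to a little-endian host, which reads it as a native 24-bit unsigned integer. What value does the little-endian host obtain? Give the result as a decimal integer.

9917651

Stored big-endian, the bytes at ascending addresses are D3 54 97.
Read back as little-endian, the first byte is least significant, giving 0x9754D3.
0x9754D3 = 9917651.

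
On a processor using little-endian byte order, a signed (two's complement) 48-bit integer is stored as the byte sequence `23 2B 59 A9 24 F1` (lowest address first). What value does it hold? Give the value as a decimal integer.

-16335214400733

Little-endian: lowest address holds the least-significant byte.
Reassemble most-significant byte first: F1 24 A9 59 2B 23 → 0xF124A9592B23.
Top bit is set, so as a signed 48-bit value this is 0xF124A9592B23 − 2^48 = -16335214400733.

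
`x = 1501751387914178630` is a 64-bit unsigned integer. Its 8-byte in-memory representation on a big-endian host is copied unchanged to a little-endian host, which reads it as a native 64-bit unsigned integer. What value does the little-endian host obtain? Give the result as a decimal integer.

1501751387914178630 in 64-bit hexadecimal is 0x14D74AEE41931046.
Stored big-endian, the bytes at ascending addresses are 14 D7 4A EE 41 93 10 46.
Read back as little-endian, the first byte is least significant, giving 0x46109341EE4AD714.
0x46109341EE4AD714 = 5048697093662365460.

5048697093662365460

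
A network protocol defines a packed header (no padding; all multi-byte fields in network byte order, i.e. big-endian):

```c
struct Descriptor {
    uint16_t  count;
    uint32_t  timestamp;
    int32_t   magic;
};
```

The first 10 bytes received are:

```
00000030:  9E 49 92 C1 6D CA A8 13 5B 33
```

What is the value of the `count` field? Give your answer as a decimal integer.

40521

`count` is the first field, at byte offset 0, occupying 2 bytes.
Bytes at offsets 0..1: 9E 49.
Big-endian: lowest address holds the most-significant byte.
The bytes are already most-significant first: 0x9E49.
0x9E49 = 40521.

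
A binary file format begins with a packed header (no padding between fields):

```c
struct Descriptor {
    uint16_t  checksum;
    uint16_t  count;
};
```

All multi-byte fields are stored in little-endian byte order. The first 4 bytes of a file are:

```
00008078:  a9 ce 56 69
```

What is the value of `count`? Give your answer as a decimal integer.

26966

`count` follows `checksum` (2 bytes), so it starts at byte offset 2 and occupies 2 bytes.
Bytes at offsets 2..3: 56 69.
Little-endian: lowest address holds the least-significant byte.
Reassemble most-significant byte first: 69 56 → 0x6956.
0x6956 = 26966.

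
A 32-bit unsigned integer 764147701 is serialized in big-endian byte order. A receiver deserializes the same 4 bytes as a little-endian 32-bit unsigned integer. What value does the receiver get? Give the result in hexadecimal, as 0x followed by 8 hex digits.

764147701 in 32-bit hexadecimal is 0x2D8BF7F5.
Stored big-endian, the bytes at ascending addresses are 2D 8B F7 F5.
Read back as little-endian, the first byte is least significant, giving 0xF5F78B2D.

0xF5F78B2D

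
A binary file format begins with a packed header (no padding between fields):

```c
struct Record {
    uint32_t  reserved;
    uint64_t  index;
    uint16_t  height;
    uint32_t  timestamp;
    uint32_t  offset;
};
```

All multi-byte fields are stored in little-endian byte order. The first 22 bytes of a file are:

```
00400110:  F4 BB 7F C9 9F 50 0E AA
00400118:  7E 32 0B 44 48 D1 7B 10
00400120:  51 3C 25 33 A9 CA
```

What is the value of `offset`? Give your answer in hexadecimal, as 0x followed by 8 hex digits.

`offset` follows `reserved` (4 B), `index` (8 B), `height` (2 B), `timestamp` (4 B), so it starts at offset 4 + 8 + 2 + 4 = 18 and occupies 4 bytes.
Bytes at offsets 18..21: 25 33 A9 CA.
Little-endian: lowest address holds the least-significant byte.
Reassemble most-significant byte first: CA A9 33 25 → 0xCAA93325.

0xCAA93325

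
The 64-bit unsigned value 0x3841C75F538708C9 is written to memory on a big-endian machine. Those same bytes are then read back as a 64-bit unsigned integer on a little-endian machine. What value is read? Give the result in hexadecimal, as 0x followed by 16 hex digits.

Stored big-endian, the bytes at ascending addresses are 38 41 C7 5F 53 87 08 C9.
Read back as little-endian, the first byte is least significant, giving 0xC90887535FC74138.

0xC90887535FC74138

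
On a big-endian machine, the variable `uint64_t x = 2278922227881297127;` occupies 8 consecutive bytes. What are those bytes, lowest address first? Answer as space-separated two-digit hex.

2278922227881297127 in hexadecimal, padded to 64 bits, is 0x1FA05BB1279B44E7.
Split into bytes (most-significant first): 1F A0 5B B1 27 9B 44 E7.
Big-endian: lowest address holds the most-significant byte.
So the memory order matches the most-significant-first order: 1F A0 5B B1 27 9B 44 E7.

1F A0 5B B1 27 9B 44 E7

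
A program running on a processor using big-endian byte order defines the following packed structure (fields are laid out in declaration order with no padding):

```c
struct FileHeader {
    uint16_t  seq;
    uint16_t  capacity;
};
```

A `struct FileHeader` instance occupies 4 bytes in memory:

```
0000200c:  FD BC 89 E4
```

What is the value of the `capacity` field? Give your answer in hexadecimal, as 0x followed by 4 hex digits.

0x89E4

`capacity` follows `seq` (2 bytes), so it starts at byte offset 2 and occupies 2 bytes.
Bytes at offsets 2..3: 89 E4.
In big-endian order the high byte comes first in memory.
The bytes are already most-significant first: 0x89E4.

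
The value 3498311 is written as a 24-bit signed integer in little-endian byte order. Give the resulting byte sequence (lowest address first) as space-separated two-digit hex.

3498311 in hexadecimal, padded to 24 bits, is 0x356147.
Split into bytes (most-significant first): 35 61 47.
Little-endian stores the least-significant byte at the lowest address.
So at ascending addresses the bytes are 47 61 35.

47 61 35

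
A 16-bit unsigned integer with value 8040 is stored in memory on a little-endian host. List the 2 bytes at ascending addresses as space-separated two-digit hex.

68 1F

8040 in hexadecimal, padded to 16 bits, is 0x1F68.
Split into bytes (most-significant first): 1F 68.
In little-endian order the low byte comes first in memory.
So at ascending addresses the bytes are 68 1F.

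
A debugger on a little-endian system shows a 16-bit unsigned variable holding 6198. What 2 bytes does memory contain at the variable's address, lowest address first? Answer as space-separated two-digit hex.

36 18

6198 in hexadecimal, padded to 16 bits, is 0x1836.
Split into bytes (most-significant first): 18 36.
Little-endian: lowest address holds the least-significant byte.
So at ascending addresses the bytes are 36 18.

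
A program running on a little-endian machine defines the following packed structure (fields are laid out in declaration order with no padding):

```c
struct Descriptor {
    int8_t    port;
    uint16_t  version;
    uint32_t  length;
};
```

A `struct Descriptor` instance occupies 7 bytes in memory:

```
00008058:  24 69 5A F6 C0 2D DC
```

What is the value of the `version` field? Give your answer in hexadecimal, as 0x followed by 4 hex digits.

`version` follows `port` (1 byte), so it starts at byte offset 1 and occupies 2 bytes.
Bytes at offsets 1..2: 69 5A.
Little-endian: lowest address holds the least-significant byte.
Reassemble most-significant byte first: 5A 69 → 0x5A69.

0x5A69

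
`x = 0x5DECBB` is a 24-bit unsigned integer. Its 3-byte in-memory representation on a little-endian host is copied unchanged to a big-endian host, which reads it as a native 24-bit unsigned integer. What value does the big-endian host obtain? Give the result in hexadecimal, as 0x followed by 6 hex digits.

Stored little-endian, the bytes at ascending addresses are BB EC 5D.
Read back as big-endian, the last byte is least significant, giving 0xBBEC5D.

0xBBEC5D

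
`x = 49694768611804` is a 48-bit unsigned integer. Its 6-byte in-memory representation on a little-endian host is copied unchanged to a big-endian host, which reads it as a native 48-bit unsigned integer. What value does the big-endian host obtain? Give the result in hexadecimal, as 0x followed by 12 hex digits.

49694768611804 in 48-bit hexadecimal is 0x2D327707C1DC.
Stored little-endian, the bytes at ascending addresses are DC C1 07 77 32 2D.
Read back as big-endian, the last byte is least significant, giving 0xDCC10777322D.

0xDCC10777322D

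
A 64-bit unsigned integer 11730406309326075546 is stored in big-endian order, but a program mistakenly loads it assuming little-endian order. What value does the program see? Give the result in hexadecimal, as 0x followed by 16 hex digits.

11730406309326075546 in 64-bit hexadecimal is 0xA2CAC6635261B69A.
Stored big-endian, the bytes at ascending addresses are A2 CA C6 63 52 61 B6 9A.
Read back as little-endian, the first byte is least significant, giving 0x9AB6615263C6CAA2.

0x9AB6615263C6CAA2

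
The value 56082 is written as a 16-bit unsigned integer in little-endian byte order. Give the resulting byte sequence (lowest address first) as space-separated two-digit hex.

56082 in hexadecimal, padded to 16 bits, is 0xDB12.
Split into bytes (most-significant first): DB 12.
Little-endian: lowest address holds the least-significant byte.
So at ascending addresses the bytes are 12 DB.

12 DB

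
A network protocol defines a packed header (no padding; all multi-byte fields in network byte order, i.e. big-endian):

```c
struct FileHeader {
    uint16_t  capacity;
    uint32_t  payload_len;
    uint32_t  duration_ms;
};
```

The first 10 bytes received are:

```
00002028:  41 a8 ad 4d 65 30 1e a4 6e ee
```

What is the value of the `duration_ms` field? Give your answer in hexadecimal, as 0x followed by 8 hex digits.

0x1EA46EEE

`duration_ms` follows `capacity` (2 B), `payload_len` (4 B), so it starts at offset 2 + 4 = 6 and occupies 4 bytes.
Bytes at offsets 6..9: 1E A4 6E EE.
Big-endian: lowest address holds the most-significant byte.
The bytes are already most-significant first: 0x1EA46EEE.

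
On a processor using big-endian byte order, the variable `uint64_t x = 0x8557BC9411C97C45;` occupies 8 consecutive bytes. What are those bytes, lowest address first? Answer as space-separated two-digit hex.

85 57 BC 94 11 C9 7C 45

Split into bytes (most-significant first): 85 57 BC 94 11 C9 7C 45.
Big-endian: lowest address holds the most-significant byte.
So the memory order matches the most-significant-first order: 85 57 BC 94 11 C9 7C 45.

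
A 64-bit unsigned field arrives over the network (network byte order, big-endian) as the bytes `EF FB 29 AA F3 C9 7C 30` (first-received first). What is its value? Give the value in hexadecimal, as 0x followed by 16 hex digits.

0xEFFB29AAF3C97C30

Big-endian stores the most-significant byte at the lowest address.
The bytes are already most-significant first: 0xEFFB29AAF3C97C30.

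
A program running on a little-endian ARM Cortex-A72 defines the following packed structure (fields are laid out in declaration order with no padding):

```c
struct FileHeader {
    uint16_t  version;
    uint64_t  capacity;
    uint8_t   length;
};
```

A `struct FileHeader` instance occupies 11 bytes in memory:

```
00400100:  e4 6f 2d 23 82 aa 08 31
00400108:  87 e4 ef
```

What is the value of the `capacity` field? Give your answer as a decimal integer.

16467184475793662765

`capacity` follows `version` (2 bytes), so it starts at byte offset 2 and occupies 8 bytes.
Bytes at offsets 2..9: 2D 23 82 AA 08 31 87 E4.
In little-endian order the low byte comes first in memory.
Reassemble most-significant byte first: E4 87 31 08 AA 82 23 2D → 0xE4873108AA82232D.
0xE4873108AA82232D = 16467184475793662765.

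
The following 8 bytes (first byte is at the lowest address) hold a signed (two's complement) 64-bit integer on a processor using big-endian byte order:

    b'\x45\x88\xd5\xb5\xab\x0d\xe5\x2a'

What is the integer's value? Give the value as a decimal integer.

5010489561685288234

Big-endian: lowest address holds the most-significant byte.
The bytes are already most-significant first: 0x4588D5B5AB0DE52A.
0x4588D5B5AB0DE52A = 5010489561685288234.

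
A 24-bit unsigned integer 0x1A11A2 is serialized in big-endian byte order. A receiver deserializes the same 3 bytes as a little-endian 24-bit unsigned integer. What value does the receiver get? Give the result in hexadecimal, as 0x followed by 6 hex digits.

Stored big-endian, the bytes at ascending addresses are 1A 11 A2.
Read back as little-endian, the first byte is least significant, giving 0xA2111A.

0xA2111A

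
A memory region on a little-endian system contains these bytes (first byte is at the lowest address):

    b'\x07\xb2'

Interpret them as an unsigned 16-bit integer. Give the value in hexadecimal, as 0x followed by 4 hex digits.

Little-endian: lowest address holds the least-significant byte.
Reassemble most-significant byte first: B2 07 → 0xB207.

0xB207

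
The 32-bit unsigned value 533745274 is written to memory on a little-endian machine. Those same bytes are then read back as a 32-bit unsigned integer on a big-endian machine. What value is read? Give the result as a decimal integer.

2051985439

533745274 in 32-bit hexadecimal is 0x1FD04E7A.
Stored little-endian, the bytes at ascending addresses are 7A 4E D0 1F.
Read back as big-endian, the last byte is least significant, giving 0x7A4ED01F.
0x7A4ED01F = 2051985439.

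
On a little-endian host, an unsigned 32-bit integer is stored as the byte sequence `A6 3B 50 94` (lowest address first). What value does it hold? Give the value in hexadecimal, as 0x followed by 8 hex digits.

0x94503BA6

In little-endian order the low byte comes first in memory.
Reassemble most-significant byte first: 94 50 3B A6 → 0x94503BA6.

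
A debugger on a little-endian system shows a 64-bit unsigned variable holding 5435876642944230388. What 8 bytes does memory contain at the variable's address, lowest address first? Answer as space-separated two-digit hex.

5435876642944230388 in hexadecimal, padded to 64 bits, is 0x4B701D019988A3F4.
Split into bytes (most-significant first): 4B 70 1D 01 99 88 A3 F4.
In little-endian order the low byte comes first in memory.
So at ascending addresses the bytes are F4 A3 88 99 01 1D 70 4B.

F4 A3 88 99 01 1D 70 4B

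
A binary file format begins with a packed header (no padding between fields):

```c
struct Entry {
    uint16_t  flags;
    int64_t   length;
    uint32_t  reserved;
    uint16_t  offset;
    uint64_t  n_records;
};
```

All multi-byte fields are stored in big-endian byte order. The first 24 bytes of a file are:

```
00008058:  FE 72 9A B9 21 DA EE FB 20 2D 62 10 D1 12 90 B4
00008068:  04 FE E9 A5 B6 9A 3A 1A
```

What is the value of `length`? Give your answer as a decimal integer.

-7297764496981155795

`length` follows `flags` (2 bytes), so it starts at byte offset 2 and occupies 8 bytes.
Bytes at offsets 2..9: 9A B9 21 DA EE FB 20 2D.
In big-endian order the high byte comes first in memory.
The bytes are already most-significant first: 0x9AB921DAEEFB202D.
Top bit is set, so as a signed 64-bit value this is 0x9AB921DAEEFB202D − 2^64 = -7297764496981155795.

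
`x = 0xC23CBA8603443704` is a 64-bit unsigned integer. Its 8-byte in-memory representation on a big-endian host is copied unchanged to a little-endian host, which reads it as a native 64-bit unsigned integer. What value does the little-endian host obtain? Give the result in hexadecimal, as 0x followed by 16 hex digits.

Stored big-endian, the bytes at ascending addresses are C2 3C BA 86 03 44 37 04.
Read back as little-endian, the first byte is least significant, giving 0x0437440386BA3CC2.

0x0437440386BA3CC2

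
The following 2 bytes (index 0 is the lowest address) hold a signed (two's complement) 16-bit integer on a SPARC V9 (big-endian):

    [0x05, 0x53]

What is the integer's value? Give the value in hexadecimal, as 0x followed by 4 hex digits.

In big-endian order the high byte comes first in memory.
The bytes are already most-significant first: 0x0553.

0x0553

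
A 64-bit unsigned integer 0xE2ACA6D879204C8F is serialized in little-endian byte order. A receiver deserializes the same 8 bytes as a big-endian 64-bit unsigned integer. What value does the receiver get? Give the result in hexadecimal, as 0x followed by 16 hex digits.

0x8F4C2079D8A6ACE2

Stored little-endian, the bytes at ascending addresses are 8F 4C 20 79 D8 A6 AC E2.
Read back as big-endian, the last byte is least significant, giving 0x8F4C2079D8A6ACE2.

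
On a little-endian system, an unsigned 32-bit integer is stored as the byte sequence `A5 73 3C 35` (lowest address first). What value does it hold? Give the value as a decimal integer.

Little-endian: lowest address holds the least-significant byte.
Reassemble most-significant byte first: 35 3C 73 A5 → 0x353C73A5.
0x353C73A5 = 893154213.

893154213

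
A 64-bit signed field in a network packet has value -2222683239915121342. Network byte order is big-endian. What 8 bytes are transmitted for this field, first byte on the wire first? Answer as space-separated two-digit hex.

Two's complement of -2222683239915121342 in 64 bits: 2222683239915121342 = 0x1ED88EA1635AEABE; invert → 0xE127715E9CA51541; add 1 → 0xE127715E9CA51542.
Split into bytes (most-significant first): E1 27 71 5E 9C A5 15 42.
Big-endian stores the most-significant byte at the lowest address.
So the memory order matches the most-significant-first order: E1 27 71 5E 9C A5 15 42.

E1 27 71 5E 9C A5 15 42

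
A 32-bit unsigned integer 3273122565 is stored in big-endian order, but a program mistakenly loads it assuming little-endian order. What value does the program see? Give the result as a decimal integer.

98768835

3273122565 in 32-bit hexadecimal is 0xC317E305.
Stored big-endian, the bytes at ascending addresses are C3 17 E3 05.
Read back as little-endian, the first byte is least significant, giving 0x05E317C3.
0x05E317C3 = 98768835.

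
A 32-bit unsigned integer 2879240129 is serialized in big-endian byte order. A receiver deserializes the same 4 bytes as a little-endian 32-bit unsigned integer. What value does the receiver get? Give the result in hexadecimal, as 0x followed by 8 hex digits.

0xC1B79DAB

2879240129 in 32-bit hexadecimal is 0xAB9DB7C1.
Stored big-endian, the bytes at ascending addresses are AB 9D B7 C1.
Read back as little-endian, the first byte is least significant, giving 0xC1B79DAB.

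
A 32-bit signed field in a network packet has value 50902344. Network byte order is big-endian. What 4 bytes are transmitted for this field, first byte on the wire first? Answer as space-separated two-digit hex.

03 08 B5 48

50902344 in hexadecimal, padded to 32 bits, is 0x0308B548.
Split into bytes (most-significant first): 03 08 B5 48.
In big-endian order the high byte comes first in memory.
So the memory order matches the most-significant-first order: 03 08 B5 48.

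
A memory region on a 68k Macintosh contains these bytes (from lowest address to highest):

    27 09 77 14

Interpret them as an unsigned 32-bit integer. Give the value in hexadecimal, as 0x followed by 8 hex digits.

0x27097714

In big-endian order the high byte comes first in memory.
The bytes are already most-significant first: 0x27097714.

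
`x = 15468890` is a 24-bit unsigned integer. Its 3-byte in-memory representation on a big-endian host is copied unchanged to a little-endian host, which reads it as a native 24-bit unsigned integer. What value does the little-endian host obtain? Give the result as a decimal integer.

15468890 in 24-bit hexadecimal is 0xEC095A.
Stored big-endian, the bytes at ascending addresses are EC 09 5A.
Read back as little-endian, the first byte is least significant, giving 0x5A09EC.
0x5A09EC = 5900780.

5900780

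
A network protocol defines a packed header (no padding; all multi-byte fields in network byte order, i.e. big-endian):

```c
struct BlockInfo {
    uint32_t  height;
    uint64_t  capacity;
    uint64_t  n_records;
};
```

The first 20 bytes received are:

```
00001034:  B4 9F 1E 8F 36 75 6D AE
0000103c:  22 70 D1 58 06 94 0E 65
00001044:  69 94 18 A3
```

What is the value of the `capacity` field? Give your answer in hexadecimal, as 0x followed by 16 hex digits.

0x36756DAE2270D158

`capacity` follows `height` (4 bytes), so it starts at byte offset 4 and occupies 8 bytes.
Bytes at offsets 4..11: 36 75 6D AE 22 70 D1 58.
In big-endian order the high byte comes first in memory.
The bytes are already most-significant first: 0x36756DAE2270D158.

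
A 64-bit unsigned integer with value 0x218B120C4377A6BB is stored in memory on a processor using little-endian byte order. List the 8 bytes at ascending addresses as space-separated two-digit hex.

Split into bytes (most-significant first): 21 8B 12 0C 43 77 A6 BB.
In little-endian order the low byte comes first in memory.
So at ascending addresses the bytes are BB A6 77 43 0C 12 8B 21.

BB A6 77 43 0C 12 8B 21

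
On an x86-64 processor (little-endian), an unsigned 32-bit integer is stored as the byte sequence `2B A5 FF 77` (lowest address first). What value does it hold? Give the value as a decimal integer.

2013242667

In little-endian order the low byte comes first in memory.
Reassemble most-significant byte first: 77 FF A5 2B → 0x77FFA52B.
0x77FFA52B = 2013242667.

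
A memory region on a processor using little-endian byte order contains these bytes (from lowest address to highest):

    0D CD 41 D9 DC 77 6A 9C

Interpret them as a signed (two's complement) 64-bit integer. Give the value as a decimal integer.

Little-endian stores the least-significant byte at the lowest address.
Reassemble most-significant byte first: 9C 6A 77 DC D9 41 CD 0D → 0x9C6A77DCD941CD0D.
Top bit is set, so as a signed 64-bit value this is 0x9C6A77DCD941CD0D − 2^64 = -7175791265839985395.

-7175791265839985395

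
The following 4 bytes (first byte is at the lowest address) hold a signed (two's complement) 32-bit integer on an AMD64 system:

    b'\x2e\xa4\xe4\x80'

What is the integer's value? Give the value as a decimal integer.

-2132499410

Little-endian stores the least-significant byte at the lowest address.
Reassemble most-significant byte first: 80 E4 A4 2E → 0x80E4A42E.
Top bit is set, so as a signed 32-bit value this is 0x80E4A42E − 2^32 = -2132499410.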